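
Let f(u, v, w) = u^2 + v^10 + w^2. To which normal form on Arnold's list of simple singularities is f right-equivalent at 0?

A_9

The Hessian of f at 0 has rank 2. Corank 1: A-series; mu = 9 gives A_9.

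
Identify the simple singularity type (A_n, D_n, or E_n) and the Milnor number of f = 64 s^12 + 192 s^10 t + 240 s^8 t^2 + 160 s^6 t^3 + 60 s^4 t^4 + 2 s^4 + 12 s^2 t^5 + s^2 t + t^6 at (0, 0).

Type D7, Milnor number mu = 7.

The Hessian of f at 0 is [[0, 0], [0, 0]] with rank 0, so corank 2. A Groebner basis of the Jacobian ideal J(f) in C{s,t} is {s^2/6 + t^5, s^3, s*t}; counting standard monomials gives mu = 7. Corank 2; j^3 = s^2*t has shape L^2 M (L != M), so D-series; mu = 7 gives D_7.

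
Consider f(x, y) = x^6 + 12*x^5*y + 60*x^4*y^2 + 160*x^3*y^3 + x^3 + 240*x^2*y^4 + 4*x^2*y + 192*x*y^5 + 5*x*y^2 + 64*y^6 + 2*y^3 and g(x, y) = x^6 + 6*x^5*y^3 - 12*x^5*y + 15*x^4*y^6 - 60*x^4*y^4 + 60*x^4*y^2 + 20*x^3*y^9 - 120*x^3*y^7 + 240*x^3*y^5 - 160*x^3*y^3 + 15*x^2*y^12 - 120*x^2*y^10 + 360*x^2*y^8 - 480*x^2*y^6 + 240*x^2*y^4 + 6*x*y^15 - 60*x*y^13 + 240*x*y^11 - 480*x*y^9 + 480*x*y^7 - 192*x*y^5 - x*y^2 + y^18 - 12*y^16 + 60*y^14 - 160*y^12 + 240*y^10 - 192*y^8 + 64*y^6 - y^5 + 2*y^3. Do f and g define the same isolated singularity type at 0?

Yes.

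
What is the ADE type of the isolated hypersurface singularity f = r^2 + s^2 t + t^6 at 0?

D7

The Hessian of f at 0 is [[0, 0, 0], [0, 0, 0], [0, 0, 2]] with rank 1, so corank 2. A Groebner basis of the Jacobian ideal J(f) in C{s,t,r} is {s^2/6 + t^5, s^3, s*t, r}; counting standard monomials gives mu = 7. Corank 2; j^3 = s^2*t has shape L^2 M (L != M), so D-series; mu = 7 gives D_7.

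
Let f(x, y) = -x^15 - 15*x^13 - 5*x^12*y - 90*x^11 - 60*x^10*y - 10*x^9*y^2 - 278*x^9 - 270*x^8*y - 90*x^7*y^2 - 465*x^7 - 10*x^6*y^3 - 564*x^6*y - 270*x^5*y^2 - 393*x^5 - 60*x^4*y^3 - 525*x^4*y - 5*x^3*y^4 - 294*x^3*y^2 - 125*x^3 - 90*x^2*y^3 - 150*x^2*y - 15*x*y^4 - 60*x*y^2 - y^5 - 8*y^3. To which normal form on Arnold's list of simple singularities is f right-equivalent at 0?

E_8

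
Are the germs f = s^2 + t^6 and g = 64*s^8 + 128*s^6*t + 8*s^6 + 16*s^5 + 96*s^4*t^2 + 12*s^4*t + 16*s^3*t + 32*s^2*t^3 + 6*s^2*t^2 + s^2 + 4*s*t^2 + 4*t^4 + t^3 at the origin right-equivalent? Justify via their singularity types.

The Hessian of f at 0 has rank 1. Corank 1: A-series; mu = 5 gives A_5. The Hessian of g at 0 has rank 1. Corank 1: A-series; mu = 2 gives A_2. f is A_5 but g is A_2, hence not right-equivalent.

No.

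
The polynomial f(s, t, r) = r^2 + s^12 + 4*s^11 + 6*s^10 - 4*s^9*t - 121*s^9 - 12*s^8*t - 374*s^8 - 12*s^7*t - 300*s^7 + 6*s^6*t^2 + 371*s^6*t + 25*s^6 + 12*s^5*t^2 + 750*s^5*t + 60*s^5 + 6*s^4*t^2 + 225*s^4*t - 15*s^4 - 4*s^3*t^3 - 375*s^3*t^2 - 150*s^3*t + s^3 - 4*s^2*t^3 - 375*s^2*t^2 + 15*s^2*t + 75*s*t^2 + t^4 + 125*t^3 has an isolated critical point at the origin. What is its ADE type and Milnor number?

The Hessian of f at 0 is [[0, 0, 0], [0, 0, 0], [0, 0, 2]] with rank 1, so corank 2. A Groebner basis of the Jacobian ideal J(f) in C{s,t,r} is {s^3 - 3*s^2/10 - 3*s*t - 15*t^2/2, s^2*t + s^2/25 + 2*s*t/5 + t^2, -s^2/250 + s*t^2 - s*t/25 - t^2/10, t^3, r}; counting standard monomials gives mu = 6. Corank 2; j^3 = (s + 5*t)^3 is a perfect cube, so E-series; the 4-jet and mu = 6 give E_6.

Type E_6, Milnor number mu = 6.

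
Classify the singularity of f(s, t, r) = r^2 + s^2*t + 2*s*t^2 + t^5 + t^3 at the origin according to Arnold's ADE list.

D6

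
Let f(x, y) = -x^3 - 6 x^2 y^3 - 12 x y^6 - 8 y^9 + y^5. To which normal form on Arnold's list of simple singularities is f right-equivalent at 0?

E_{8}

The Hessian of f at 0 is [[0, 0], [0, 0]] with rank 0, so corank 2. A Groebner basis of the Jacobian ideal J(f) in C{x,y} is {x^2/4 + x*y^3, y^4, x^3, x^2*y}; counting standard monomials gives mu = 8. Corank 2; j^3 = -x^3 is a perfect cube, so E-series; the 5-jet and mu = 8 give E_8.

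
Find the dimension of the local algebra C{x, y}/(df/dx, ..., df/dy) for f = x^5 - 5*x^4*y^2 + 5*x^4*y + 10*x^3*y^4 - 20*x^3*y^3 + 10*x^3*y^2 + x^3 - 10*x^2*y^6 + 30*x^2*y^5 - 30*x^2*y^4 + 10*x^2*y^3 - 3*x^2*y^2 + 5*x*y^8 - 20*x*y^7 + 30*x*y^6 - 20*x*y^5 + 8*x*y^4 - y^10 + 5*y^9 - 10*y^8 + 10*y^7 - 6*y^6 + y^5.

8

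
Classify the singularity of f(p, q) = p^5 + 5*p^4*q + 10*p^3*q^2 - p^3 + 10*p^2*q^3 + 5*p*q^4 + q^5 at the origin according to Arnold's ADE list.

E_{8}

The Hessian of f at 0 is [[0, 0], [0, 0]] with rank 0, so corank 2. A Groebner basis of the Jacobian ideal J(f) in C{p,q} is {q^5, p*q^3 + q^4/4, p^2}; counting standard monomials gives mu = 8. Corank 2; j^3 = -p^3 is a perfect cube, so E-series; the 5-jet and mu = 8 give E_8.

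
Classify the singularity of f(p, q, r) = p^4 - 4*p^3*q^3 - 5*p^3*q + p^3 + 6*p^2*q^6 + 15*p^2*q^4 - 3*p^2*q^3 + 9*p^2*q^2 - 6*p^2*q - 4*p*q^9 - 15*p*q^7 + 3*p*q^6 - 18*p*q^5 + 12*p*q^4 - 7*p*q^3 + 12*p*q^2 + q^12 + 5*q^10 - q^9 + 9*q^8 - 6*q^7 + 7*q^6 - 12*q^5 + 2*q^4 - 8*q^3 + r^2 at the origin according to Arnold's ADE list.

The Hessian of f at 0 is [[0, 0, 0], [0, 0, 0], [0, 0, 2]] with rank 1, so corank 2. A Groebner basis of the Jacobian ideal J(f) in C{p,q,r} is {3*p^2 - 12*p*q + q^4 + q^3 + 12*q^2, p^3 + 18*p^2 - 72*p*q - 2*q^3 + 72*q^2, p^2*q + 7*p^2 - 28*p*q - 5*q^3/3 + 28*q^2, 2*p^2 + p*q^2 - 8*p*q - 4*q^3/3 + 8*q^2, r}; counting standard monomials gives mu = 7. Corank 2; j^3 = (p - 2*q)^3 is a perfect cube, so E-series; the 4-jet and mu = 7 give E_7.

E_{7}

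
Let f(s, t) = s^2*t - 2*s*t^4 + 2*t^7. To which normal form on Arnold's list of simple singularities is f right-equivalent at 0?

D_8

The Hessian of f at 0 has rank 0. Corank 2; j^3 = s^2*t has shape L^2 M (L != M), so D-series; mu = 8 gives D_8.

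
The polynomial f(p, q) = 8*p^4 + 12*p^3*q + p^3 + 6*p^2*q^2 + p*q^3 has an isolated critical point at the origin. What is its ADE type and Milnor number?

Type E7, Milnor number mu = 7.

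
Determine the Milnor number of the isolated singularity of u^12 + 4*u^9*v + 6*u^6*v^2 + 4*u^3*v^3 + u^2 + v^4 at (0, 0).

The Hessian of f at 0 is [[2, 0], [0, 0]] with rank 1, so corank 1. A Groebner basis of the Jacobian ideal J(f) in C{u,v} is {v^3, u}; counting standard monomials gives mu = 3. Corank 1: A-series; mu = 3 gives A_3.

3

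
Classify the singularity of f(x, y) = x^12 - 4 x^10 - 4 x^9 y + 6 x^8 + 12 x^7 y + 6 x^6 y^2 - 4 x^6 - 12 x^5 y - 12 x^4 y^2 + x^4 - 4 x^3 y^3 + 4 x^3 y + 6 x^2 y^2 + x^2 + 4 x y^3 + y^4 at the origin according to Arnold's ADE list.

The Hessian of f at 0 has rank 1. Corank 1: A-series; mu = 3 gives A_3.

A_3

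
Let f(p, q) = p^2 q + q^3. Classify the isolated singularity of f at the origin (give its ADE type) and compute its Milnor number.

Type D_4, Milnor number mu = 4.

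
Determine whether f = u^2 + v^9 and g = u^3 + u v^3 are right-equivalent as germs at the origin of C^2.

No.

The Hessian of f at 0 has rank 1. Corank 1: A-series; mu = 8 gives A_8. The Hessian of g at 0 has rank 0. Corank 2; j^3 = u^3 is a perfect cube, so E-series; the 4-jet and mu = 7 give E_7. f is A_8 but g is E_7, hence not right-equivalent.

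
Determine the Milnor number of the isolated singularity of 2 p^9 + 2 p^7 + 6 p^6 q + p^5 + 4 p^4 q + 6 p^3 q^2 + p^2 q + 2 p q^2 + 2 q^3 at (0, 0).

The Hessian of f at 0 has rank 0. Corank 2; j^3 = q*(p^2 + 2*p*q + 2*q^2) splits into three distinct lines over C (the quadratic factor has nonzero discriminant), so D_4.

4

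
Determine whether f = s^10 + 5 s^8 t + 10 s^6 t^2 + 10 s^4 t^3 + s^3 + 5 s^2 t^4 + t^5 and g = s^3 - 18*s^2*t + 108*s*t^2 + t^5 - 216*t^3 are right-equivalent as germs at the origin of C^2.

Yes.

The Hessian of f at 0 has rank 0. Corank 2; j^3 = s^3 is a perfect cube, so E-series; the 5-jet and mu = 8 give E_8. The Hessian of g at 0 has rank 0. Corank 2; j^3 = (s - 6*t)^3 is a perfect cube, so E-series; the 5-jet and mu = 8 give E_8. Both have type E_8, hence right-equivalent.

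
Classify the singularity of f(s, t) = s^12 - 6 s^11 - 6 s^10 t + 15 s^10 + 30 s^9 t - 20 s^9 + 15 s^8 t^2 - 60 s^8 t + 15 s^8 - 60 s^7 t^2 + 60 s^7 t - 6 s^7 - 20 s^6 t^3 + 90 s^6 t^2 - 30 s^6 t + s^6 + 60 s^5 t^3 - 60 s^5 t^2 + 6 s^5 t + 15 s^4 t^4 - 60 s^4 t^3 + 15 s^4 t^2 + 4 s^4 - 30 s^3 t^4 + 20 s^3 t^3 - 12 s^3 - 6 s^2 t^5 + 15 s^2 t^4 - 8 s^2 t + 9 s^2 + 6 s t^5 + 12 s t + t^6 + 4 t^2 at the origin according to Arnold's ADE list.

A5

The Hessian of f at 0 is [[18, 12], [12, 8]] with rank 1, so corank 1. A Groebner basis of the Jacobian ideal J(f) in C{s,t} is {s*t^2 + 27*s*t/4 + 81*s/16 + 3*t^2 + 27*t/8, -135*s*t/8 - 243*s/16 + t^3 - 27*t^2/4 - 81*t/8, s^2 - 3*s/2 - t}; counting standard monomials gives mu = 5. Corank 1: A-series; mu = 5 gives A_5.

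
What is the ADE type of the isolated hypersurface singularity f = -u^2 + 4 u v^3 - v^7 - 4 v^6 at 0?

A6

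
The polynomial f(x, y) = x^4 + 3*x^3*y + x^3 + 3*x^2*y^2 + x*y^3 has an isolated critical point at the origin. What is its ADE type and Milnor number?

Type E7, Milnor number mu = 7.

The Hessian of f at 0 is [[0, 0], [0, 0]] with rank 0, so corank 2. A Groebner basis of the Jacobian ideal J(f) in C{x,y} is {3*x^2 + y^4 + y^3, x^3, x^2*y - x^2 - y^3/3, 2*x^2 + x*y^2 + 2*y^3/3}; counting standard monomials gives mu = 7. Corank 2; j^3 = x^3 is a perfect cube, so E-series; the 4-jet and mu = 7 give E_7.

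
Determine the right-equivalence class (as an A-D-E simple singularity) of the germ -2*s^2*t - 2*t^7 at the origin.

The Hessian of f at 0 has rank 0. Corank 2; j^3 = -2*s^2*t has shape L^2 M (L != M), so D-series; mu = 8 gives D_8.

D_{8}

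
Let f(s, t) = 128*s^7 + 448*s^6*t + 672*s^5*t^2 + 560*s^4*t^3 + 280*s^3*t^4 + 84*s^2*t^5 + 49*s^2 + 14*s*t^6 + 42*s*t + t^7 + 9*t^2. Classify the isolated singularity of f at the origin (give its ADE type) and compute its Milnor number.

The Hessian of f at 0 has rank 1. Corank 1: A-series; mu = 6 gives A_6.

Type A_{6}, Milnor number mu = 6.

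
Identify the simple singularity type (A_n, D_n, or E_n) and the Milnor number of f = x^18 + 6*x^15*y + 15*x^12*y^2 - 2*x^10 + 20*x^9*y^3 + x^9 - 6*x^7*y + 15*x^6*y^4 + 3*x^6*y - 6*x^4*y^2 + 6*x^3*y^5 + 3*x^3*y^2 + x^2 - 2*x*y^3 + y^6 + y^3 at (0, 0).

Type A_2, Milnor number mu = 2.

The Hessian of f at 0 has rank 1. Corank 1: A-series; mu = 2 gives A_2.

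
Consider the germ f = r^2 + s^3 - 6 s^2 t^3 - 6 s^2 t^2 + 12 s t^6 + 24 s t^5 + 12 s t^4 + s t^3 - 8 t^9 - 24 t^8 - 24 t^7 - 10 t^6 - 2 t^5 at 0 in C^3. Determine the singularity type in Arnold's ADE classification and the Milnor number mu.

The Hessian of f at 0 has rank 1. Corank 2; j^3 = s^3 is a perfect cube, so E-series; the 4-jet and mu = 7 give E_7.

Type E_7, Milnor number mu = 7.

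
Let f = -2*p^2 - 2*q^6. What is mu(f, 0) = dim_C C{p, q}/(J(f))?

The Hessian of f at 0 is [[-4, 0], [0, 0]] with rank 1, so corank 1. A Groebner basis of the Jacobian ideal J(f) in C{p,q} is {q^5, p}; counting standard monomials gives mu = 5. Corank 1: A-series; mu = 5 gives A_5.

5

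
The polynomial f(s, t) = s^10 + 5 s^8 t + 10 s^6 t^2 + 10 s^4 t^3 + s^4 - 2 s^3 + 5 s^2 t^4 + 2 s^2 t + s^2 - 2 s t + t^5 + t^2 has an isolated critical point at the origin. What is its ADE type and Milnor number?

Type A_4, Milnor number mu = 4.

The Hessian of f at 0 has rank 1. Corank 1: A-series; mu = 4 gives A_4.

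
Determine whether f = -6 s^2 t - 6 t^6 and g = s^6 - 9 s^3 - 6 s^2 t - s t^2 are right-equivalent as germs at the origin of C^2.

Yes.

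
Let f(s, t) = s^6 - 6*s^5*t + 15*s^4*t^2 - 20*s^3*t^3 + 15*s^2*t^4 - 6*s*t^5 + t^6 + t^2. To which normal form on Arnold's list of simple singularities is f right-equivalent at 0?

A5

The Hessian of f at 0 has rank 1. Corank 1: A-series; mu = 5 gives A_5.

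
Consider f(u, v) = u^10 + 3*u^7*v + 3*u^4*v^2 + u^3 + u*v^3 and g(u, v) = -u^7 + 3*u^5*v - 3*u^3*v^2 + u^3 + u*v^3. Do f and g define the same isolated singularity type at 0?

Yes.

The Hessian of f at 0 has rank 0. Corank 2; j^3 = u^3 is a perfect cube, so E-series; the 4-jet and mu = 7 give E_7. The Hessian of g at 0 has rank 0. Corank 2; j^3 = u^3 is a perfect cube, so E-series; the 4-jet and mu = 7 give E_7. Both have type E_7, hence right-equivalent.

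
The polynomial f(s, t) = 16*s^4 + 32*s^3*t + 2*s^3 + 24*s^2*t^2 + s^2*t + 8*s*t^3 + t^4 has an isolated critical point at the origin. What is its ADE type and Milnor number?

Type D_{5}, Milnor number mu = 5.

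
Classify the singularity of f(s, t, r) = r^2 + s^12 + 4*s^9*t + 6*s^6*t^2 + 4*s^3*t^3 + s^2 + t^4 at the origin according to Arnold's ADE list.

The Hessian of f at 0 has rank 2. Corank 1: A-series; mu = 3 gives A_3.

A3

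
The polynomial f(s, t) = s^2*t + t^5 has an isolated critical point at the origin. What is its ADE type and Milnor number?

Type D6, Milnor number mu = 6.

The Hessian of f at 0 has rank 0. Corank 2; j^3 = s^2*t has shape L^2 M (L != M), so D-series; mu = 6 gives D_6.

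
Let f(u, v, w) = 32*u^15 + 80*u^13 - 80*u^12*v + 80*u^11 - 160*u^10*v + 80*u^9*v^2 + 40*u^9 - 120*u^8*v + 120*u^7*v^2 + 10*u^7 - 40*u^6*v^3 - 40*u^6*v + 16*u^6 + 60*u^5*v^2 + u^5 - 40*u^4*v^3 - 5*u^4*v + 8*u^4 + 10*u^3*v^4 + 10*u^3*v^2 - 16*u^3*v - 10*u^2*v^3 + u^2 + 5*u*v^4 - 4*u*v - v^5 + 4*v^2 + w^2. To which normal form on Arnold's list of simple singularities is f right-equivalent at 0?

A_{4}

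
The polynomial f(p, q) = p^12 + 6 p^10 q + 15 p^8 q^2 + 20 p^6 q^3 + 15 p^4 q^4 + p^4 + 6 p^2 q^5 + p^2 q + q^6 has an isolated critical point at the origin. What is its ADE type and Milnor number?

The Hessian of f at 0 is [[0, 0], [0, 0]] with rank 0, so corank 2. A Groebner basis of the Jacobian ideal J(f) in C{p,q} is {p^2/6 + q^5, p^3, p*q}; counting standard monomials gives mu = 7. Corank 2; j^3 = p^2*q has shape L^2 M (L != M), so D-series; mu = 7 gives D_7.

Type D_7, Milnor number mu = 7.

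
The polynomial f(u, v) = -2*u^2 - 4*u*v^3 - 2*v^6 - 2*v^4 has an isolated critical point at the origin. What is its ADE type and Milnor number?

The Hessian of f at 0 is [[-4, 0], [0, 0]] with rank 1, so corank 1. A Groebner basis of the Jacobian ideal J(f) in C{u,v} is {v^3, u}; counting standard monomials gives mu = 3. Corank 1: A-series; mu = 3 gives A_3.

Type A_{3}, Milnor number mu = 3.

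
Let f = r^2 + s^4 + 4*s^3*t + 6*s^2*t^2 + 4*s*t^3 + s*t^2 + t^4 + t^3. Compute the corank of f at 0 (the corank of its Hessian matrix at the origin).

The Hessian at 0 is [[0, 0, 0], [0, 0, 0], [0, 0, 2]] of rank 1; hence corank 2.

2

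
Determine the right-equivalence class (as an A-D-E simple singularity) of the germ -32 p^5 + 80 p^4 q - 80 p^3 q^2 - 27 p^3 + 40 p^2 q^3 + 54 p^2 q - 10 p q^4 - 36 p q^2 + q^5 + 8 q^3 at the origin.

E_8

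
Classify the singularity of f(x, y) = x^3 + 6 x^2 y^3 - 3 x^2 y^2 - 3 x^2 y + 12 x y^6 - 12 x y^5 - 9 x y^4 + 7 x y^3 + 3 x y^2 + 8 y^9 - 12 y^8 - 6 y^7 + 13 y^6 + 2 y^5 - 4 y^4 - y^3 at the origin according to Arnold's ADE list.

E7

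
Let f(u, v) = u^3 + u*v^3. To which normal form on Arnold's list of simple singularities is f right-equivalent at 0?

The Hessian of f at 0 has rank 0. Corank 2; j^3 = u^3 is a perfect cube, so E-series; the 4-jet and mu = 7 give E_7.

E_7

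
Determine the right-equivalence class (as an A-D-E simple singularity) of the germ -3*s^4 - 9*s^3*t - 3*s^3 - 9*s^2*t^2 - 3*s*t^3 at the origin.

The Hessian of f at 0 is [[0, 0], [0, 0]] with rank 0, so corank 2. A Groebner basis of the Jacobian ideal J(f) in C{s,t} is {3*s^2 + t^4 + t^3, s^3, s^2*t - s^2 - t^3/3, 2*s^2 + s*t^2 + 2*t^3/3}; counting standard monomials gives mu = 7. Corank 2; j^3 = -3*s^3 is a perfect cube, so E-series; the 4-jet and mu = 7 give E_7.

E_{7}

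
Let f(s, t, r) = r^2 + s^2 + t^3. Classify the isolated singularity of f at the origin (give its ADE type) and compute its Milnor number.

The Hessian of f at 0 is [[2, 0, 0], [0, 0, 0], [0, 0, 2]] with rank 2, so corank 1. A Groebner basis of the Jacobian ideal J(f) in C{s,t,r} is {t^2, s, r}; counting standard monomials gives mu = 2. Corank 1: A-series; mu = 2 gives A_2.

Type A_{2}, Milnor number mu = 2.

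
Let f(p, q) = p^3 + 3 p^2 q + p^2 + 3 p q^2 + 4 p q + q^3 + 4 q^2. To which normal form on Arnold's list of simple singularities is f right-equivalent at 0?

A_2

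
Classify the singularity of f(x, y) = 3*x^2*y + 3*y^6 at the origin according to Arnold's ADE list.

D7

The Hessian of f at 0 has rank 0. Corank 2; j^3 = 3*x^2*y has shape L^2 M (L != M), so D-series; mu = 7 gives D_7.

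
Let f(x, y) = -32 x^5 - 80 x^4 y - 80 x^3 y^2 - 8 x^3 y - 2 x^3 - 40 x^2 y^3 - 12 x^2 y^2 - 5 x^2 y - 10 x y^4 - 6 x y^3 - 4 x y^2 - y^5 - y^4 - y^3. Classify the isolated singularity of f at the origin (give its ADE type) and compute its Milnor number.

The Hessian of f at 0 is [[0, 0], [0, 0]] with rank 0, so corank 2. A Groebner basis of the Jacobian ideal J(f) in C{x,y} is {x*y^2 - x*y/9 - y^2/9, x*y/9 + y^3 + y^2/9, x^2 + 14*x*y/9 + 5*y^2/9}; counting standard monomials gives mu = 5. Corank 2; j^3 = -(x + y)^2*(2*x + y) has shape L^2 M (L != M), so D-series; mu = 5 gives D_5.

Type D5, Milnor number mu = 5.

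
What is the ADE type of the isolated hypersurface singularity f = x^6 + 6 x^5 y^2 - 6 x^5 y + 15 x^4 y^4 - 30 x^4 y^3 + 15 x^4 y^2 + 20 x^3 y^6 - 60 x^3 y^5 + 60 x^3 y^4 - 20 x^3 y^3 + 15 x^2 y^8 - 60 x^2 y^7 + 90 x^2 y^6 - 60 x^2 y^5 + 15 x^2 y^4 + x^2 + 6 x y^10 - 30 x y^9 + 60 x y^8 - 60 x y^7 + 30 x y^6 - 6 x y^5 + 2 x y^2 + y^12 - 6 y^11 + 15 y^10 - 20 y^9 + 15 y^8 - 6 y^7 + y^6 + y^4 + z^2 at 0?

A_{5}

The Hessian of f at 0 is [[2, 0, 0], [0, 0, 0], [0, 0, 2]] with rank 2, so corank 1. A Groebner basis of the Jacobian ideal J(f) in C{x,y,z} is {x^3, x^2*y, x + y^2, z}; counting standard monomials gives mu = 5. Corank 1: A-series; mu = 5 gives A_5.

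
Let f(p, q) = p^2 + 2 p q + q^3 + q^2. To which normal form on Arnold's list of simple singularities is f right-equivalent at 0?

A_{2}

The Hessian of f at 0 has rank 1. Corank 1: A-series; mu = 2 gives A_2.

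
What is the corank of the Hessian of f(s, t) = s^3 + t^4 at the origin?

Hessian at 0 has rank 0.

2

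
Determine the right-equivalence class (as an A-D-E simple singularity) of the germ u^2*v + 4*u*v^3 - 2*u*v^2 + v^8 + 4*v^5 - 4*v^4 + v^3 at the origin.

D9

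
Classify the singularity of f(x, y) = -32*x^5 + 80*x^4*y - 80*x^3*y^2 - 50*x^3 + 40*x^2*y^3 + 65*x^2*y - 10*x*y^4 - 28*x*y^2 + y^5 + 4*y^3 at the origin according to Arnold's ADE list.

D_{6}

The Hessian of f at 0 is [[0, 0], [0, 0]] with rank 0, so corank 2. A Groebner basis of the Jacobian ideal J(f) in C{x,y} is {625*x*y/2 + y^4 - 125*y^2, x*y^2 - 2*y^3/5, x^2 - 9*x*y/10 + y^2/5}; counting standard monomials gives mu = 6. Corank 2; j^3 = -(2*x - y)*(5*x - 2*y)^2 has shape L^2 M (L != M), so D-series; mu = 6 gives D_6.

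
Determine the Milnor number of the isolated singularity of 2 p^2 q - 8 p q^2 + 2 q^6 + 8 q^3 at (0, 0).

The Hessian of f at 0 has rank 0. Corank 2; j^3 = 2*q*(p - 2*q)^2 has shape L^2 M (L != M), so D-series; mu = 7 gives D_7.

7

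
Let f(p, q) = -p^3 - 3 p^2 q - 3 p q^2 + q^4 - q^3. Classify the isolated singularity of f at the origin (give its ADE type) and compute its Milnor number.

Type E_6, Milnor number mu = 6.

The Hessian of f at 0 has rank 0. Corank 2; j^3 = -(p + q)^3 is a perfect cube, so E-series; the 4-jet and mu = 6 give E_6.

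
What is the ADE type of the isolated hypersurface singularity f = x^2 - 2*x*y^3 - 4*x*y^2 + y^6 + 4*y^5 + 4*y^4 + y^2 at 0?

The Hessian of f at 0 is [[2, 0], [0, 2]] with rank 2, so corank 0. A Groebner basis of the Jacobian ideal J(f) in C{x,y} is {x, y}; counting standard monomials gives mu = 1. Corank 0: nondegenerate Morse point, so A_1.

A_{1}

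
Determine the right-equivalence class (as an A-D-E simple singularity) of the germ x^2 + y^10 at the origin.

The Hessian of f at 0 has rank 1. Corank 1: A-series; mu = 9 gives A_9.

A_{9}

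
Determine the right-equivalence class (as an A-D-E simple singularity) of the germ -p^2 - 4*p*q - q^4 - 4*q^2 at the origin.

A_{3}

The Hessian of f at 0 has rank 1. Corank 1: A-series; mu = 3 gives A_3.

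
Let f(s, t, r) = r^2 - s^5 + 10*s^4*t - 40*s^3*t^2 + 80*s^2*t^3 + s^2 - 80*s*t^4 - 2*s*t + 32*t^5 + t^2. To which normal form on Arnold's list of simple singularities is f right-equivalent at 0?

A4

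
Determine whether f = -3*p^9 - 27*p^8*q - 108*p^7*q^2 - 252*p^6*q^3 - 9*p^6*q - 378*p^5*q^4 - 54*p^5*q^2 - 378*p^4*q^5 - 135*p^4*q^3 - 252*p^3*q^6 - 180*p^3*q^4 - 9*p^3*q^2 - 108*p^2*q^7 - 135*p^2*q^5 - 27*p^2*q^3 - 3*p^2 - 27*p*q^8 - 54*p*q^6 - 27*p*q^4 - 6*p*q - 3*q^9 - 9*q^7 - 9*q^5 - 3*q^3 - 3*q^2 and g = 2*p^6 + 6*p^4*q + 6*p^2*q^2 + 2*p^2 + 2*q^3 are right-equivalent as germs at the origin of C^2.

Yes.

The Hessian of f at 0 is [[-6, -6], [-6, -6]] with rank 1, so corank 1. A Groebner basis of the Jacobian ideal J(f) in C{p,q} is {q^2, p + q}; counting standard monomials gives mu = 2. Corank 1: A-series; mu = 2 gives A_2. The Hessian of g at 0 is [[4, 0], [0, 0]] with rank 1, so corank 1. A Groebner basis of the Jacobian ideal J(g) in C{p,q} is {q^2, p}; counting standard monomials gives mu = 2. Corank 1: A-series; mu = 2 gives A_2. Both have type A_2, hence right-equivalent.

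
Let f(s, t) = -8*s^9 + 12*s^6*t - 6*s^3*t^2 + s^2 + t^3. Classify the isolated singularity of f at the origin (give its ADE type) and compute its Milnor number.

The Hessian of f at 0 is [[2, 0], [0, 0]] with rank 1, so corank 1. A Groebner basis of the Jacobian ideal J(f) in C{s,t} is {t^2, s}; counting standard monomials gives mu = 2. Corank 1: A-series; mu = 2 gives A_2.

Type A_{2}, Milnor number mu = 2.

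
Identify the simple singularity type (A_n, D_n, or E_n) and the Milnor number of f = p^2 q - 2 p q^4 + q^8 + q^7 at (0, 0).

Type D_9, Milnor number mu = 9.

The Hessian of f at 0 is [[0, 0], [0, 0]] with rank 0, so corank 2. A Groebner basis of the Jacobian ideal J(f) in C{p,q} is {p^2*q^2, -8*p^2*q - p^2 + p*q^3, -p*q + q^4, p^3}; counting standard monomials gives mu = 9. Corank 2; j^3 = p^2*q has shape L^2 M (L != M), so D-series; mu = 9 gives D_9.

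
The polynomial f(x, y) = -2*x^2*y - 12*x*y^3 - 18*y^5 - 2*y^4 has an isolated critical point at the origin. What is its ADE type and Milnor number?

The Hessian of f at 0 is [[0, 0], [0, 0]] with rank 0, so corank 2. A Groebner basis of the Jacobian ideal J(f) in C{x,y} is {x*y^2, x*y/3 + y^3, x^2 - 4*x*y/3}; counting standard monomials gives mu = 5. Corank 2; j^3 = -2*x^2*y has shape L^2 M (L != M), so D-series; mu = 5 gives D_5.

Type D5, Milnor number mu = 5.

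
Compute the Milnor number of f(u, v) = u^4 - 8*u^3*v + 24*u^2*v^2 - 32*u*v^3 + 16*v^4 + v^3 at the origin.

The Hessian of f at 0 has rank 0. Corank 2; j^3 = v^3 is a perfect cube, so E-series; the 4-jet and mu = 6 give E_6.

6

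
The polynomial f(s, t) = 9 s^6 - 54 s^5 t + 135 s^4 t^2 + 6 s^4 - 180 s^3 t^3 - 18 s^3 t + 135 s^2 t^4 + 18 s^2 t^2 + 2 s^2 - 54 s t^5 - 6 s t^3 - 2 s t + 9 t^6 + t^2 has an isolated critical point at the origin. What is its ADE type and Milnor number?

Type A_{1}, Milnor number mu = 1.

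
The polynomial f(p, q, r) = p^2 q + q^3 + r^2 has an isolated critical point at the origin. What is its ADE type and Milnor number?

Type D4, Milnor number mu = 4.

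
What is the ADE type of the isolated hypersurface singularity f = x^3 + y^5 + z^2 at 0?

E_8

The Hessian of f at 0 has rank 1. Corank 2; j^3 = x^3 is a perfect cube, so E-series; the 5-jet and mu = 8 give E_8.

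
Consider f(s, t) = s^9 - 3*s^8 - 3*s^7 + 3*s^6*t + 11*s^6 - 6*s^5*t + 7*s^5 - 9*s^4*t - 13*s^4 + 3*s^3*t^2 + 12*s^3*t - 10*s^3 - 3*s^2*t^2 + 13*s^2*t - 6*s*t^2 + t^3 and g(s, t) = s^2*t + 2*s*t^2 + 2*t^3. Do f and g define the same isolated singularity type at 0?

Yes.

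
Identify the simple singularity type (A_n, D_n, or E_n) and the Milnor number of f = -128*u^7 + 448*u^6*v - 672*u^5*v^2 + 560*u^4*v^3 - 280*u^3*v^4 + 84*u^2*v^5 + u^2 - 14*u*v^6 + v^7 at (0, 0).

Type A_6, Milnor number mu = 6.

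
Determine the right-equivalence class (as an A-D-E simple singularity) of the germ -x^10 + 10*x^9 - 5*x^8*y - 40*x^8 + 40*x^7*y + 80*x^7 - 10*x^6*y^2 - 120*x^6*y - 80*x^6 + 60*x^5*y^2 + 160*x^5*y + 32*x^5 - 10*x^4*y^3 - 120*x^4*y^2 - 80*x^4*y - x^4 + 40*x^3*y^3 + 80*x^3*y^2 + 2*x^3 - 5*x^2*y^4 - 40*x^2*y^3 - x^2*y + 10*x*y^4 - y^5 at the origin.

D6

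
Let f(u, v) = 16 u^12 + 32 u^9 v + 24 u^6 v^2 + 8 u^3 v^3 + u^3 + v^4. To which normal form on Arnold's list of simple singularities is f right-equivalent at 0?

E_6

The Hessian of f at 0 has rank 0. Corank 2; j^3 = u^3 is a perfect cube, so E-series; the 4-jet and mu = 6 give E_6.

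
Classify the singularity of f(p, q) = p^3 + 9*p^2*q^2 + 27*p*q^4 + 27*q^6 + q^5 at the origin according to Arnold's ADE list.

The Hessian of f at 0 is [[0, 0], [0, 0]] with rank 0, so corank 2. A Groebner basis of the Jacobian ideal J(f) in C{p,q} is {q^4, p^3, p^2/6 + p*q^2}; counting standard monomials gives mu = 8. Corank 2; j^3 = p^3 is a perfect cube, so E-series; the 5-jet and mu = 8 give E_8.

E8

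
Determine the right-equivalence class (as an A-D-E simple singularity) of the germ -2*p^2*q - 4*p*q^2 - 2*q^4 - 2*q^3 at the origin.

The Hessian of f at 0 has rank 0. Corank 2; j^3 = -2*q*(p + q)^2 has shape L^2 M (L != M), so D-series; mu = 5 gives D_5.

D_5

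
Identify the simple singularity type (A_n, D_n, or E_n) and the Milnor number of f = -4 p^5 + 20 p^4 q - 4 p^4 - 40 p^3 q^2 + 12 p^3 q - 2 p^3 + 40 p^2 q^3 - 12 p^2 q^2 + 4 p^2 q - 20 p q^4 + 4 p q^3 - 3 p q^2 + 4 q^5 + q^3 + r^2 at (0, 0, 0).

The Hessian of f at 0 has rank 1. Corank 2; j^3 = -(p - q)*(2*p^2 - 2*p*q + q^2) splits into three distinct lines over C (the quadratic factor has nonzero discriminant), so D_4.

Type D_{4}, Milnor number mu = 4.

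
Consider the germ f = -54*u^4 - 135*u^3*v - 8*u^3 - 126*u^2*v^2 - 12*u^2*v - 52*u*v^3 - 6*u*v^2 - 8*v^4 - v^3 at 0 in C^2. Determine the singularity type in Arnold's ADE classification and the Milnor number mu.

Type E7, Milnor number mu = 7.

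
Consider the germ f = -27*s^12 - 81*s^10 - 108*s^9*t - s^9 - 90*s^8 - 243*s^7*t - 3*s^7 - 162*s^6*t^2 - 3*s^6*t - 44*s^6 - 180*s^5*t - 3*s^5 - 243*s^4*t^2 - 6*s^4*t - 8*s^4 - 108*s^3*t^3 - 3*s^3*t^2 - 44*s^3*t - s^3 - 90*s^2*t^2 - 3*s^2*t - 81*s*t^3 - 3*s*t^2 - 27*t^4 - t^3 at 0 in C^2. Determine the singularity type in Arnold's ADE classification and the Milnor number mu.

The Hessian of f at 0 has rank 0. Corank 2; j^3 = -(s + t)^3 is a perfect cube, so E-series; the 4-jet and mu = 7 give E_7.

Type E_{7}, Milnor number mu = 7.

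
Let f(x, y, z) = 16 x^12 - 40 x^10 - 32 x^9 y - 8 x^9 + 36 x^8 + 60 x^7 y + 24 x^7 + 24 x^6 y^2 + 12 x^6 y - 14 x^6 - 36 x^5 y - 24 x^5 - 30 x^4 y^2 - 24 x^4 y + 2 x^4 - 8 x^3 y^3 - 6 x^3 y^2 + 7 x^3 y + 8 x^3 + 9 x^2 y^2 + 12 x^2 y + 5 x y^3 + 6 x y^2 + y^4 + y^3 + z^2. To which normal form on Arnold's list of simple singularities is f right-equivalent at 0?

E_{7}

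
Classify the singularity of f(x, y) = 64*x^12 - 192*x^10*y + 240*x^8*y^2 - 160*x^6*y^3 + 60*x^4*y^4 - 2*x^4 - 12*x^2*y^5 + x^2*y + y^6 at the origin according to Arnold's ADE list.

D7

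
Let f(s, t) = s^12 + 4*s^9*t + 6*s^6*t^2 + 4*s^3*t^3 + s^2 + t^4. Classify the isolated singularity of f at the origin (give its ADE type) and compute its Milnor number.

Type A3, Milnor number mu = 3.

The Hessian of f at 0 has rank 1. Corank 1: A-series; mu = 3 gives A_3.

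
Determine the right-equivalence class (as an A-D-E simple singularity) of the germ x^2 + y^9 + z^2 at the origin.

A_{8}

The Hessian of f at 0 is [[2, 0, 0], [0, 0, 0], [0, 0, 2]] with rank 2, so corank 1. A Groebner basis of the Jacobian ideal J(f) in C{x,y,z} is {y^8, x, z}; counting standard monomials gives mu = 8. Corank 1: A-series; mu = 8 gives A_8.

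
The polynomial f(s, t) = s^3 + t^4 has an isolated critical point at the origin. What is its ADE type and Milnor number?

The Hessian of f at 0 has rank 0. Corank 2; j^3 = s^3 is a perfect cube, so E-series; the 4-jet and mu = 6 give E_6.

Type E_{6}, Milnor number mu = 6.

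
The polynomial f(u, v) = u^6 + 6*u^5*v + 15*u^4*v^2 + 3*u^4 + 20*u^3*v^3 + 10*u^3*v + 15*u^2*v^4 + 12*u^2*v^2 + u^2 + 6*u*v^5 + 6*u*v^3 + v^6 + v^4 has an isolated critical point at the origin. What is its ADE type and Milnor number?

Type A_{3}, Milnor number mu = 3.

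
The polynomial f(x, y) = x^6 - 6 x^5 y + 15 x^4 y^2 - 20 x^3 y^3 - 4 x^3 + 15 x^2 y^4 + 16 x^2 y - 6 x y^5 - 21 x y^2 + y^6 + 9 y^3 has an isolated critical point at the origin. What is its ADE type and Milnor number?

The Hessian of f at 0 is [[0, 0], [0, 0]] with rank 0, so corank 2. A Groebner basis of the Jacobian ideal J(f) in C{x,y} is {32*x*y/3 + y^5 - 16*y^2, x*y^2 - 3*y^3/2, x^2 - 5*x*y/2 + 3*y^2/2}; counting standard monomials gives mu = 7. Corank 2; j^3 = -(x - y)*(2*x - 3*y)^2 has shape L^2 M (L != M), so D-series; mu = 7 gives D_7.

Type D7, Milnor number mu = 7.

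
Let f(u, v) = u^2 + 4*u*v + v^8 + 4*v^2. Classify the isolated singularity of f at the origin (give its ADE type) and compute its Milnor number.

The Hessian of f at 0 is [[2, 4], [4, 8]] with rank 1, so corank 1. A Groebner basis of the Jacobian ideal J(f) in C{u,v} is {v^7, u + 2*v}; counting standard monomials gives mu = 7. Corank 1: A-series; mu = 7 gives A_7.

Type A_{7}, Milnor number mu = 7.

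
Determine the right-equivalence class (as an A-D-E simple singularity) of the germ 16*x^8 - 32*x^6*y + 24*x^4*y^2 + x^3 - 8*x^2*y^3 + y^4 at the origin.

E6

The Hessian of f at 0 has rank 0. Corank 2; j^3 = x^3 is a perfect cube, so E-series; the 4-jet and mu = 6 give E_6.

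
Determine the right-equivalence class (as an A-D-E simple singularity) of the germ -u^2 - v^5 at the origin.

The Hessian of f at 0 is [[-2, 0], [0, 0]] with rank 1, so corank 1. A Groebner basis of the Jacobian ideal J(f) in C{u,v} is {v^4, u}; counting standard monomials gives mu = 4. Corank 1: A-series; mu = 4 gives A_4.

A_{4}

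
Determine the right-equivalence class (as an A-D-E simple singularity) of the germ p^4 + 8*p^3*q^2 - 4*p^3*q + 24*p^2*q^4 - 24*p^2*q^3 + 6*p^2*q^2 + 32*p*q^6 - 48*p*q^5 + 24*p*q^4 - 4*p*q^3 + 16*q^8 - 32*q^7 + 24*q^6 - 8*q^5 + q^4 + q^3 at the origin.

E_{6}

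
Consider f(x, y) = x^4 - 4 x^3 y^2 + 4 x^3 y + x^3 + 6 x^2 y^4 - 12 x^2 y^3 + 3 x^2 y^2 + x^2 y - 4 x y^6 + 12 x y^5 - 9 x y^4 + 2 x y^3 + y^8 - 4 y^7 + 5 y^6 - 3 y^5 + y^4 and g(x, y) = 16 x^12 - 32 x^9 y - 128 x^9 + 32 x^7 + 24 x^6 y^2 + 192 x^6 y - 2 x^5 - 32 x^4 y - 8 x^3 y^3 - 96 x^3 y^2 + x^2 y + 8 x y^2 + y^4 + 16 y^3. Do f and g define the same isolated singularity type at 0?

Yes.

The Hessian of f at 0 has rank 0. Corank 2; j^3 = x^2*(x + y) has shape L^2 M (L != M), so D-series; mu = 5 gives D_5. The Hessian of g at 0 has rank 0. Corank 2; j^3 = y*(x + 4*y)^2 has shape L^2 M (L != M), so D-series; mu = 5 gives D_5. Both have type D_5, hence right-equivalent.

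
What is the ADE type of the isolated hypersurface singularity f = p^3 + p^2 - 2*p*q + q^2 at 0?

A_2

The Hessian of f at 0 is [[2, -2], [-2, 2]] with rank 1, so corank 1. A Groebner basis of the Jacobian ideal J(f) in C{p,q} is {q^2, p - q}; counting standard monomials gives mu = 2. Corank 1: A-series; mu = 2 gives A_2.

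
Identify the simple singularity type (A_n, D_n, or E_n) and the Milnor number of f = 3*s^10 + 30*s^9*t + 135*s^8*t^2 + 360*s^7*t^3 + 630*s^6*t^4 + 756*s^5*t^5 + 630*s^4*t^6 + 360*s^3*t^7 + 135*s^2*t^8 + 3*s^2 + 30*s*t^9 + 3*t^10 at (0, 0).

Type A_9, Milnor number mu = 9.

The Hessian of f at 0 is [[6, 0], [0, 0]] with rank 1, so corank 1. A Groebner basis of the Jacobian ideal J(f) in C{s,t} is {t^9, s}; counting standard monomials gives mu = 9. Corank 1: A-series; mu = 9 gives A_9.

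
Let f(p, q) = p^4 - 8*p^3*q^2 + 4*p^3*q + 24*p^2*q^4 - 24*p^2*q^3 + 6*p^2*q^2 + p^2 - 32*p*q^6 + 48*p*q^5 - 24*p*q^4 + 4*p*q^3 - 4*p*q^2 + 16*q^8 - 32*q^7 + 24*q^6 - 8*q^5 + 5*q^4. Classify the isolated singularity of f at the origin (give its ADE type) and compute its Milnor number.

Type A_3, Milnor number mu = 3.

The Hessian of f at 0 has rank 1. Corank 1: A-series; mu = 3 gives A_3.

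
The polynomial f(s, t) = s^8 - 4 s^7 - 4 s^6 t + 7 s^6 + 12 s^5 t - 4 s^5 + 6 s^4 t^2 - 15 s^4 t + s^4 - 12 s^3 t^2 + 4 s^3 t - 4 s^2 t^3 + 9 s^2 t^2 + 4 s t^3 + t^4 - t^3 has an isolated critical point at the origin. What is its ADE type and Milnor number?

Type E6, Milnor number mu = 6.

The Hessian of f at 0 has rank 0. Corank 2; j^3 = -t^3 is a perfect cube, so E-series; the 4-jet and mu = 6 give E_6.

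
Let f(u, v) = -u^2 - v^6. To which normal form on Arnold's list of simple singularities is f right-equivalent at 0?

The Hessian of f at 0 is [[-2, 0], [0, 0]] with rank 1, so corank 1. A Groebner basis of the Jacobian ideal J(f) in C{u,v} is {v^5, u}; counting standard monomials gives mu = 5. Corank 1: A-series; mu = 5 gives A_5.

A_{5}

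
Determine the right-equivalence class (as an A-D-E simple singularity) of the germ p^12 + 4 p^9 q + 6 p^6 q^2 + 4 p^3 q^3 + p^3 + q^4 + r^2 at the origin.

The Hessian of f at 0 has rank 1. Corank 2; j^3 = p^3 is a perfect cube, so E-series; the 4-jet and mu = 6 give E_6.

E_{6}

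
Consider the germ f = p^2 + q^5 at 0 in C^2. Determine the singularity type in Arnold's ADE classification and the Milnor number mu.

The Hessian of f at 0 is [[2, 0], [0, 0]] with rank 1, so corank 1. A Groebner basis of the Jacobian ideal J(f) in C{p,q} is {q^4, p}; counting standard monomials gives mu = 4. Corank 1: A-series; mu = 4 gives A_4.

Type A4, Milnor number mu = 4.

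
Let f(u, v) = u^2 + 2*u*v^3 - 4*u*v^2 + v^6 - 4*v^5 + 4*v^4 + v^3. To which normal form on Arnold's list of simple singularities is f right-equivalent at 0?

The Hessian of f at 0 has rank 1. Corank 1: A-series; mu = 2 gives A_2.

A_{2}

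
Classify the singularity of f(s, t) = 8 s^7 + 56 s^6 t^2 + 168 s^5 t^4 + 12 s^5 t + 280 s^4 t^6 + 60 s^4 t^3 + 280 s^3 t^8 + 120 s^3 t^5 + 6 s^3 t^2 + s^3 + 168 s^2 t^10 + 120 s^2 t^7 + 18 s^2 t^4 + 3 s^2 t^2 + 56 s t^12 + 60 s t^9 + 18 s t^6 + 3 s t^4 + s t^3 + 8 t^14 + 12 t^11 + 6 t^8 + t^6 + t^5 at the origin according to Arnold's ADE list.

The Hessian of f at 0 has rank 0. Corank 2; j^3 = s^3 is a perfect cube, so E-series; the 4-jet and mu = 7 give E_7.

E_{7}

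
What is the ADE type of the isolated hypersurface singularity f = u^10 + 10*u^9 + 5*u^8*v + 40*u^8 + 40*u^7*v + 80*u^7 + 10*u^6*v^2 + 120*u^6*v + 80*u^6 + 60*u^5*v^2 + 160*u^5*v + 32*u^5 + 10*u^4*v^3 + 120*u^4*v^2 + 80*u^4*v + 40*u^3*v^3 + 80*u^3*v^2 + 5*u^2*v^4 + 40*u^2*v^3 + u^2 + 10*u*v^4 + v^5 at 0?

A_4

The Hessian of f at 0 is [[2, 0], [0, 0]] with rank 1, so corank 1. A Groebner basis of the Jacobian ideal J(f) in C{u,v} is {v^4, u}; counting standard monomials gives mu = 4. Corank 1: A-series; mu = 4 gives A_4.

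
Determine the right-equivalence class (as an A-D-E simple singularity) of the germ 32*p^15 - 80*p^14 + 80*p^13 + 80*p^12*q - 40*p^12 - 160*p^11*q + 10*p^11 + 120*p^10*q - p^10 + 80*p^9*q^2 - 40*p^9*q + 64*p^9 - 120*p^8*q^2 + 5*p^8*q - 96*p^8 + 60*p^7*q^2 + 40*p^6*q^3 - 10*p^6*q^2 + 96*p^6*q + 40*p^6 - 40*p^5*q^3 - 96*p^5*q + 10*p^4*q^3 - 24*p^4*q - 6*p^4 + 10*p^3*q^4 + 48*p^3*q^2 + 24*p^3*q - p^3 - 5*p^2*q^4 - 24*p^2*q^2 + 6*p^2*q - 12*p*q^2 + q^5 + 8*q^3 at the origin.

E_8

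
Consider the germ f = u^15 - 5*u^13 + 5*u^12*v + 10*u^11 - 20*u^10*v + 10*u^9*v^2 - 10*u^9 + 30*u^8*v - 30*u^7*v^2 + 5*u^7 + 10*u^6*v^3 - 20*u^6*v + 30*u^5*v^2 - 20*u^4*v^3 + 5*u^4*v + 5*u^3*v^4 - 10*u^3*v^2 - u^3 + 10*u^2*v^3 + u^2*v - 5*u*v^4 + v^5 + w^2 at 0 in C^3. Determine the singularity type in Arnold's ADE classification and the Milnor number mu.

Type D6, Milnor number mu = 6.

The Hessian of f at 0 is [[0, 0, 0], [0, 0, 0], [0, 0, 2]] with rank 1, so corank 2. A Groebner basis of the Jacobian ideal J(f) in C{u,v,w} is {u*v/5 + v^4, u*v^2, u^2 - u*v, w}; counting standard monomials gives mu = 6. Corank 2; j^3 = -u^2*(u - v) has shape L^2 M (L != M), so D-series; mu = 6 gives D_6.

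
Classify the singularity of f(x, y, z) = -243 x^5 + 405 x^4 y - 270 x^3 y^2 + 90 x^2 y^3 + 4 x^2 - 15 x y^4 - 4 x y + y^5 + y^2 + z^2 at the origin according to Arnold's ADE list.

A_4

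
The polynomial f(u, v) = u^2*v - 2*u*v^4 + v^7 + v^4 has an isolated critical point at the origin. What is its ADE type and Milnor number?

The Hessian of f at 0 has rank 0. Corank 2; j^3 = u^2*v has shape L^2 M (L != M), so D-series; mu = 5 gives D_5.

Type D5, Milnor number mu = 5.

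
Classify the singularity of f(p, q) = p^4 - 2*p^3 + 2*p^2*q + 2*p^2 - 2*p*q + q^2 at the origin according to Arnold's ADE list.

A_1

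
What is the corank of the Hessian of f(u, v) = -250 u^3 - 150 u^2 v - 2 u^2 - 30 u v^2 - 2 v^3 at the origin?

1

Hessian at 0 has rank 1.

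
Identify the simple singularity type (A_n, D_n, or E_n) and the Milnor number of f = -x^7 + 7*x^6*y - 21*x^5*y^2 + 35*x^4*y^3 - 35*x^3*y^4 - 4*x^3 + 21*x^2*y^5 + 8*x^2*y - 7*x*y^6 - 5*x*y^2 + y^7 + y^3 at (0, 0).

Type D_8, Milnor number mu = 8.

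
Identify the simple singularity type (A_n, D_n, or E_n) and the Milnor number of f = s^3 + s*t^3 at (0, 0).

The Hessian of f at 0 has rank 0. Corank 2; j^3 = s^3 is a perfect cube, so E-series; the 4-jet and mu = 7 give E_7.

Type E_7, Milnor number mu = 7.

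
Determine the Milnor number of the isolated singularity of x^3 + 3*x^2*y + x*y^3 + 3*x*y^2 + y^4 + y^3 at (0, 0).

The Hessian of f at 0 is [[0, 0], [0, 0]] with rank 0, so corank 2. A Groebner basis of the Jacobian ideal J(f) in C{x,y} is {x^3 + 3*x^2*y + 6*x^2 + 12*x*y + 6*y^2, -3*x^2 + x*y^2 - 6*x*y - 3*y^2, 3*x^2 + 6*x*y + y^3 + 3*y^2}; counting standard monomials gives mu = 7. Corank 2; j^3 = (x + y)^3 is a perfect cube, so E-series; the 4-jet and mu = 7 give E_7.

7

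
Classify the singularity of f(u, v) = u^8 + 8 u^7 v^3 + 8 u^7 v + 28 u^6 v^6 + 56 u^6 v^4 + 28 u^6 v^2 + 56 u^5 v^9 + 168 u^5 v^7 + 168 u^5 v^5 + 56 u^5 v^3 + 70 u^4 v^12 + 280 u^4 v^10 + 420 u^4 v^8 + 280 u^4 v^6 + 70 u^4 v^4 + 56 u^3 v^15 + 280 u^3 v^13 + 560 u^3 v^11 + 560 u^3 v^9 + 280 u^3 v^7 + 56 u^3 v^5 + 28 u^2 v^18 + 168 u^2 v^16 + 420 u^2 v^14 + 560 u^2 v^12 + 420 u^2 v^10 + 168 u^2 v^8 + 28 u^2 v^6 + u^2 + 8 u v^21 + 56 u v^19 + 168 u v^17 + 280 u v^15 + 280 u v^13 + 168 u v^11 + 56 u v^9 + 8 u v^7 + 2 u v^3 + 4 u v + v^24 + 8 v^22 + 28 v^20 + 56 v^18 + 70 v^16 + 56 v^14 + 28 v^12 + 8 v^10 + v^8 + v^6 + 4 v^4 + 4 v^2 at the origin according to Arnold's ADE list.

The Hessian of f at 0 has rank 1. Corank 1: A-series; mu = 7 gives A_7.

A_{7}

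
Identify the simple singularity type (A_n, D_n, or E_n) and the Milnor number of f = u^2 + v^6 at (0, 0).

The Hessian of f at 0 is [[2, 0], [0, 0]] with rank 1, so corank 1. A Groebner basis of the Jacobian ideal J(f) in C{u,v} is {v^5, u}; counting standard monomials gives mu = 5. Corank 1: A-series; mu = 5 gives A_5.

Type A_5, Milnor number mu = 5.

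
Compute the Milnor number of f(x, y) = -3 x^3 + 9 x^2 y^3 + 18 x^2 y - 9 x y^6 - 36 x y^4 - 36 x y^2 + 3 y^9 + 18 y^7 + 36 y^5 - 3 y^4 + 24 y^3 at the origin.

6

The Hessian of f at 0 has rank 0. Corank 2; j^3 = -3*(x - 2*y)^3 is a perfect cube, so E-series; the 4-jet and mu = 6 give E_6.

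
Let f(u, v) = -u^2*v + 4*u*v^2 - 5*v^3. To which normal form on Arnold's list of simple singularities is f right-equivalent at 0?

D4

The Hessian of f at 0 has rank 0. Corank 2; j^3 = -v*(u^2 - 4*u*v + 5*v^2) splits into three distinct lines over C (the quadratic factor has nonzero discriminant), so D_4.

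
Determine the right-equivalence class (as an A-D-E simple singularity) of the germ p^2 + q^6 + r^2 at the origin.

The Hessian of f at 0 is [[2, 0, 0], [0, 0, 0], [0, 0, 2]] with rank 2, so corank 1. A Groebner basis of the Jacobian ideal J(f) in C{p,q,r} is {q^5, p, r}; counting standard monomials gives mu = 5. Corank 1: A-series; mu = 5 gives A_5.

A_5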